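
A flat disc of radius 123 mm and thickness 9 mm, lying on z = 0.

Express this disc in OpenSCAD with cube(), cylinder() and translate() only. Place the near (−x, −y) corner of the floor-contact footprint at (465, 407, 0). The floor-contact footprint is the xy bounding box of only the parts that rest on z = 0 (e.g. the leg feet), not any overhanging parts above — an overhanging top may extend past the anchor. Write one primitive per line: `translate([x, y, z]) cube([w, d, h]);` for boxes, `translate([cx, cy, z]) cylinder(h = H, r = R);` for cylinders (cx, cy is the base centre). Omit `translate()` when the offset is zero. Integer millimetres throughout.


translate([588, 530, 0]) cylinder(h = 9, r = 123);


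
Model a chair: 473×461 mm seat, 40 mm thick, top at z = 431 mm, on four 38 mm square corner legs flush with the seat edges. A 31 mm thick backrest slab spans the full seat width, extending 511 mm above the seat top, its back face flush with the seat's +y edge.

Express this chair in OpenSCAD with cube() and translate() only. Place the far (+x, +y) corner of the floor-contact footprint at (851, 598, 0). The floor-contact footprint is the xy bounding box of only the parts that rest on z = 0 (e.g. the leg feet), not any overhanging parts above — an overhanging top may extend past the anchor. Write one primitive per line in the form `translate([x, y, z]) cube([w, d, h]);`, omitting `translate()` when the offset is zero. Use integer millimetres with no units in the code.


// leg_h = 431 - 40 = 391
translate([378, 137, 391]) cube([473, 461, 40]);
translate([378, 137, 0]) cube([38, 38, 391]);
translate([813, 137, 0]) cube([38, 38, 391]);
translate([378, 560, 0]) cube([38, 38, 391]);
translate([813, 560, 0]) cube([38, 38, 391]);
translate([378, 567, 431]) cube([473, 31, 511]);


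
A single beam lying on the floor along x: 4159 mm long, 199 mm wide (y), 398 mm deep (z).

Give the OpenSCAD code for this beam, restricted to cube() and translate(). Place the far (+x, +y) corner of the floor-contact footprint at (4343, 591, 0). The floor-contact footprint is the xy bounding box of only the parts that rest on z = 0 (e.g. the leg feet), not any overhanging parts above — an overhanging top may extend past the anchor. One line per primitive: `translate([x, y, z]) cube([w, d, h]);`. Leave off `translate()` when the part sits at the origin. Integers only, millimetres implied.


translate([184, 392, 0]) cube([4159, 199, 398]);


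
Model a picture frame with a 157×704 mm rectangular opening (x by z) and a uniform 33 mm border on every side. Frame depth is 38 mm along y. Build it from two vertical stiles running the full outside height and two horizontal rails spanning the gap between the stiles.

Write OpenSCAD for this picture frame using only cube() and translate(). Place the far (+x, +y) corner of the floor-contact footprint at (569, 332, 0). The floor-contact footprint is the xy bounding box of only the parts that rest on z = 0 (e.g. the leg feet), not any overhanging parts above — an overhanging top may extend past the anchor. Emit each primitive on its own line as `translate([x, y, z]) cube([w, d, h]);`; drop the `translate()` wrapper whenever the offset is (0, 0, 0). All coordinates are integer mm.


translate([346, 294, 0]) cube([33, 38, 770]);
translate([536, 294, 0]) cube([33, 38, 770]);
translate([379, 294, 0]) cube([157, 38, 33]);
translate([379, 294, 737]) cube([157, 38, 33]);


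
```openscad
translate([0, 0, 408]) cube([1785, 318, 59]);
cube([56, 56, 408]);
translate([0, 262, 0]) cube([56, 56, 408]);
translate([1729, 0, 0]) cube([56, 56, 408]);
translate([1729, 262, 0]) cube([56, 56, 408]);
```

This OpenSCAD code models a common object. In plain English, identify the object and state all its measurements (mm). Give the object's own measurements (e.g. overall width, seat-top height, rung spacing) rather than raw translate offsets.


A long wooden bench with a 1785 mm (x) × 318 mm (y) seat, 59 mm thick, its top surface 467 mm above the floor. Four 56 mm square legs at the seat corners, flush with the edges, run from z = 0 to the seat underside.


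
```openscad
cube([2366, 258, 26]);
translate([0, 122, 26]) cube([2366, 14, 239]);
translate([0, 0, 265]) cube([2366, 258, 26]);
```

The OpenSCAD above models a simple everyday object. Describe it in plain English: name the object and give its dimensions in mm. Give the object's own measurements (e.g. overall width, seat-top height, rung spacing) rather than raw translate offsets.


An I-beam lying along x, 2366 mm long. Overall section height 291 mm. Two flanges 258 mm wide (y) and 26 mm thick, one on the floor and one at the top; a web 14 mm thick runs between them, centred on the flange width.


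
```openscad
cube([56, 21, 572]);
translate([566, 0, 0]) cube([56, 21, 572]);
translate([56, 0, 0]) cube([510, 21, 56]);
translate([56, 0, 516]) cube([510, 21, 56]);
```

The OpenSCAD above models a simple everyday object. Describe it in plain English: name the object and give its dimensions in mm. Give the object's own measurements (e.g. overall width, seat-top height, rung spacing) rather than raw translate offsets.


A rectangular picture frame lying in the x–z plane (depth along y). The opening is 510 mm wide (x) by 460 mm tall (z), surrounded by a border 56 mm wide on all four sides. The frame is 21 mm deep and is made of two full-height vertical stiles with two horizontal rails fitted between them.


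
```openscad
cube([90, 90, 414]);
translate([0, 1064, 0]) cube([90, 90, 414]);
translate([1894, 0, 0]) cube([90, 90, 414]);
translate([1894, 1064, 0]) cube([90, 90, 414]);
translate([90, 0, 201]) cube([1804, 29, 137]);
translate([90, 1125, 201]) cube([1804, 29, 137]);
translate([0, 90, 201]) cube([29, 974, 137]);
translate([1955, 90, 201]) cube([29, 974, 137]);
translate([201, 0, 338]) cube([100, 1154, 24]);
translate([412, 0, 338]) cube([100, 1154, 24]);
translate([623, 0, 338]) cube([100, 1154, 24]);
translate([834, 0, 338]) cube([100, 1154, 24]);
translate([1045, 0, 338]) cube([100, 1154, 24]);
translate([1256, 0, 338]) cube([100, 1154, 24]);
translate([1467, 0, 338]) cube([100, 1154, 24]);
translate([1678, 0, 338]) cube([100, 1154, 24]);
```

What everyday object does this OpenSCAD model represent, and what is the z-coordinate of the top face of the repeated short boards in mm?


A bed frame. The slat-top height is 362 mm.

Four posts, four rails, and a row of slats — a bed frame. Slats sit on the rails at z = 201 + 137 = 338; with slat thickness 24, the top is 362 mm.


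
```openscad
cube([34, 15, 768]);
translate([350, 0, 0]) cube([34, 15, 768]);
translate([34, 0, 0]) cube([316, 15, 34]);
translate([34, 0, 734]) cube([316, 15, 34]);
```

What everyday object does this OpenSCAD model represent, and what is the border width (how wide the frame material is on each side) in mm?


A picture frame. The border width is 34 mm.

Four thin pieces enclosing a rectangular opening — a picture frame. The two full-height stiles are 768 mm tall; the top rail sits at z = 734 and is 34 mm tall, so the border above the opening is 768 − 734 = 34 mm, matching the stile x-width.


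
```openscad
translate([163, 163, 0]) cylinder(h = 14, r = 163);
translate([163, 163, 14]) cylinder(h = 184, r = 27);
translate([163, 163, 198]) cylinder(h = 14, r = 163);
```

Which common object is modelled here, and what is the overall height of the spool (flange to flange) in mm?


A spool. The overall height is 212 mm.

Three coaxial cylinders, large–small–large — a spool. Two 14 mm flanges and a 184 mm core give 14 + 184 + 14 = 212 mm.


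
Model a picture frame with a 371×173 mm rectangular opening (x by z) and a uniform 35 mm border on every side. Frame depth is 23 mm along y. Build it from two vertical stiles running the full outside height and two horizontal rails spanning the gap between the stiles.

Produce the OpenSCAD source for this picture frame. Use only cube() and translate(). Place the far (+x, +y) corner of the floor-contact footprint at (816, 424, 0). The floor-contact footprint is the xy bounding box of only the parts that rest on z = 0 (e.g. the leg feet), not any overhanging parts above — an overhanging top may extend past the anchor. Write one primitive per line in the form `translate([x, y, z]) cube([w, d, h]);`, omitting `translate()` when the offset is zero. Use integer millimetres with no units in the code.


translate([375, 401, 0]) cube([35, 23, 243]);
translate([781, 401, 0]) cube([35, 23, 243]);
translate([410, 401, 0]) cube([371, 23, 35]);
translate([410, 401, 208]) cube([371, 23, 35]);


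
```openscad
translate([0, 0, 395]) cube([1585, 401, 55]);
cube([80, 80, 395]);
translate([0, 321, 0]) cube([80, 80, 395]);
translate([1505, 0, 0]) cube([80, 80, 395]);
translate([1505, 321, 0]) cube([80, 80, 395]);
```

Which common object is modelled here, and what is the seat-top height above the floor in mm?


A bench. The seat-top height is 450 mm.

A long slab on four corner posts — a bench. The slab sits at z = 395 with thickness 55, so the top is 395 + 55 = 450 mm.


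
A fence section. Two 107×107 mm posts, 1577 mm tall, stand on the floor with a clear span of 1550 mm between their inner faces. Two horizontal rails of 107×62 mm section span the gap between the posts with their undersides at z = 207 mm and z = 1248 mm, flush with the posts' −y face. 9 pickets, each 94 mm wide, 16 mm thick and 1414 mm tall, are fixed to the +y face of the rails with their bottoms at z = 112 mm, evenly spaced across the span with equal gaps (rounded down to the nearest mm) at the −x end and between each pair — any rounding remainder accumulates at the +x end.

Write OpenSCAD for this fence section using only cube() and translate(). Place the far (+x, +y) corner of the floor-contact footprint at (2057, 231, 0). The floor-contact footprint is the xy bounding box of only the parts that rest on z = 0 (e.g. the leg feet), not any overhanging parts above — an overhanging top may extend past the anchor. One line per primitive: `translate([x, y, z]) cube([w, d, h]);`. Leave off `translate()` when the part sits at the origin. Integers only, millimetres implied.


translate([293, 124, 0]) cube([107, 107, 1577]);
translate([1950, 124, 0]) cube([107, 107, 1577]);
translate([400, 124, 207]) cube([1550, 107, 62]);
translate([400, 124, 1248]) cube([1550, 107, 62]);
translate([470, 231, 112]) cube([94, 16, 1414]);
translate([634, 231, 112]) cube([94, 16, 1414]);
translate([798, 231, 112]) cube([94, 16, 1414]);
translate([962, 231, 112]) cube([94, 16, 1414]);
translate([1126, 231, 112]) cube([94, 16, 1414]);
translate([1290, 231, 112]) cube([94, 16, 1414]);
translate([1454, 231, 112]) cube([94, 16, 1414]);
translate([1618, 231, 112]) cube([94, 16, 1414]);
translate([1782, 231, 112]) cube([94, 16, 1414]);


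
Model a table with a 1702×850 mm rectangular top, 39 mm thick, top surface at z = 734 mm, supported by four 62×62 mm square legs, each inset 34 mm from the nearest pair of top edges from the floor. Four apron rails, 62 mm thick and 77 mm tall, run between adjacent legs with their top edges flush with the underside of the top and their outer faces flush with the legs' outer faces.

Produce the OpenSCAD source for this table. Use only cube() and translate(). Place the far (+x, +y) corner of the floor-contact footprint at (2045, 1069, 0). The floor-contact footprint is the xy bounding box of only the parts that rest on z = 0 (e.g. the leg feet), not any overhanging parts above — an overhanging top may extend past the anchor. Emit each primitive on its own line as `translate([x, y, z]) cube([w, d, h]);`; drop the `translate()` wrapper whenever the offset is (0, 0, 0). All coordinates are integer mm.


translate([377, 253, 695]) cube([1702, 850, 39]);
translate([411, 287, 0]) cube([62, 62, 695]);
translate([1983, 287, 0]) cube([62, 62, 695]);
translate([411, 1007, 0]) cube([62, 62, 695]);
translate([1983, 1007, 0]) cube([62, 62, 695]);
translate([473, 287, 618]) cube([1510, 62, 77]);
translate([473, 1007, 618]) cube([1510, 62, 77]);
translate([411, 349, 618]) cube([62, 658, 77]);
translate([1983, 349, 618]) cube([62, 658, 77]);


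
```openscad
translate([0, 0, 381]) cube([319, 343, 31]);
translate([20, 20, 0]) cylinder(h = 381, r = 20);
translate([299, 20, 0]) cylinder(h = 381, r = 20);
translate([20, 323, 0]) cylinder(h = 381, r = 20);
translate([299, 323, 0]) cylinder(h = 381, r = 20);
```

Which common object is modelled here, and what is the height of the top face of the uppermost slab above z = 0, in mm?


A stool. The seat height is 412 mm.

A 319×343×31 slab at z = 381 on four corner cylinders — a stool. The seat top is 381 + 31 = 412 mm.


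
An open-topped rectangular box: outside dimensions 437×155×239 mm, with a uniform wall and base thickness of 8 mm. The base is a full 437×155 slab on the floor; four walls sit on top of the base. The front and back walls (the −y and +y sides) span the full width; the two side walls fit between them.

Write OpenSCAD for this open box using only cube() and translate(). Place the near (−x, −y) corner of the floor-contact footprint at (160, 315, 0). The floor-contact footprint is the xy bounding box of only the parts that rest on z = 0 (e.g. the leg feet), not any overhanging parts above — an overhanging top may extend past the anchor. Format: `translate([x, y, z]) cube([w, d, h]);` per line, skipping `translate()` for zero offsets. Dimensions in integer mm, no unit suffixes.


translate([160, 315, 0]) cube([437, 155, 8]);
translate([160, 315, 8]) cube([437, 8, 231]);
translate([160, 462, 8]) cube([437, 8, 231]);
translate([160, 323, 8]) cube([8, 139, 231]);
translate([589, 323, 8]) cube([8, 139, 231]);


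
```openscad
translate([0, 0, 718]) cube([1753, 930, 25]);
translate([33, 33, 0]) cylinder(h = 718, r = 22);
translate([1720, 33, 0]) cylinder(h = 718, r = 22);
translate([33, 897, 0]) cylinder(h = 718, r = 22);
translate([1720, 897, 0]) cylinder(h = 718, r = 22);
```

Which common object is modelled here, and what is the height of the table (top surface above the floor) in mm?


A table. The table height is 743 mm.

A 1753×930×25 slab sits at z = 718 on four Ø44 mm round legs — a table. The top surface is at 718 + 25 = 743 mm.


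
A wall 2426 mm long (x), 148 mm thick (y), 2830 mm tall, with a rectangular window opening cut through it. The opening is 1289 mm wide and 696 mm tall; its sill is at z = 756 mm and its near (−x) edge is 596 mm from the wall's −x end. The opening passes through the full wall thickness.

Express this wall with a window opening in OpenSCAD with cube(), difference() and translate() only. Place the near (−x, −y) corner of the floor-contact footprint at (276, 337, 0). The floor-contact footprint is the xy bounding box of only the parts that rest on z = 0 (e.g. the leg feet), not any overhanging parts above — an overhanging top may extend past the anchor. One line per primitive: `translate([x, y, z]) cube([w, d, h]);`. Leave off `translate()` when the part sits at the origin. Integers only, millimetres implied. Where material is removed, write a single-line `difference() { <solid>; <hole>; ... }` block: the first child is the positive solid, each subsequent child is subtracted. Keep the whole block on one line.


difference() { translate([276, 337, 0]) cube([2426, 148, 2830]); translate([872, 337, 756]) cube([1289, 148, 696]); }


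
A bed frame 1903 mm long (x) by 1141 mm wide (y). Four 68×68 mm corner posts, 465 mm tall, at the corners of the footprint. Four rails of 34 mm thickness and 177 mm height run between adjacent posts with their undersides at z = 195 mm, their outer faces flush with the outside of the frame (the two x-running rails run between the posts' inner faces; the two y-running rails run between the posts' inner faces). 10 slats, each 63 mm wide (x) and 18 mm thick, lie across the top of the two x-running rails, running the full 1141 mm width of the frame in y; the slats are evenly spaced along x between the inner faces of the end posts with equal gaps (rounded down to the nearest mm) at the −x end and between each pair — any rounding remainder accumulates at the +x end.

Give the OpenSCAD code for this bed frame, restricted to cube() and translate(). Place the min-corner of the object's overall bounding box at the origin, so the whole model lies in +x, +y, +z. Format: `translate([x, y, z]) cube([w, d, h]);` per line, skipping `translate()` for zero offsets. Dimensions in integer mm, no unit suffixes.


cube([68, 68, 465]);
translate([0, 1073, 0]) cube([68, 68, 465]);
translate([1835, 0, 0]) cube([68, 68, 465]);
translate([1835, 1073, 0]) cube([68, 68, 465]);
translate([68, 0, 195]) cube([1767, 34, 177]);
translate([68, 1107, 195]) cube([1767, 34, 177]);
translate([0, 68, 195]) cube([34, 1005, 177]);
translate([1869, 68, 195]) cube([34, 1005, 177]);
translate([171, 0, 372]) cube([63, 1141, 18]);
translate([337, 0, 372]) cube([63, 1141, 18]);
translate([503, 0, 372]) cube([63, 1141, 18]);
translate([669, 0, 372]) cube([63, 1141, 18]);
translate([835, 0, 372]) cube([63, 1141, 18]);
translate([1001, 0, 372]) cube([63, 1141, 18]);
translate([1167, 0, 372]) cube([63, 1141, 18]);
translate([1333, 0, 372]) cube([63, 1141, 18]);
translate([1499, 0, 372]) cube([63, 1141, 18]);
translate([1665, 0, 372]) cube([63, 1141, 18]);


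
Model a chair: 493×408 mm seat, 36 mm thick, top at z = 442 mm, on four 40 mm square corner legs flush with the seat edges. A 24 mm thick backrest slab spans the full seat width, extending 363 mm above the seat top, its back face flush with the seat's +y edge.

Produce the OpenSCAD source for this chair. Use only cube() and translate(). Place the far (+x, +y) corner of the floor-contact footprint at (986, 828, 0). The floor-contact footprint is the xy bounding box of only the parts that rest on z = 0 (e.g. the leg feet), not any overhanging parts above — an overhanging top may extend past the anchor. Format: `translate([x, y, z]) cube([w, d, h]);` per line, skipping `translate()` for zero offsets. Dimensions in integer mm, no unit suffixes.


translate([493, 420, 406]) cube([493, 408, 36]);
translate([493, 420, 0]) cube([40, 40, 406]);
translate([946, 420, 0]) cube([40, 40, 406]);
translate([493, 788, 0]) cube([40, 40, 406]);
translate([946, 788, 0]) cube([40, 40, 406]);
translate([493, 804, 442]) cube([493, 24, 363]);


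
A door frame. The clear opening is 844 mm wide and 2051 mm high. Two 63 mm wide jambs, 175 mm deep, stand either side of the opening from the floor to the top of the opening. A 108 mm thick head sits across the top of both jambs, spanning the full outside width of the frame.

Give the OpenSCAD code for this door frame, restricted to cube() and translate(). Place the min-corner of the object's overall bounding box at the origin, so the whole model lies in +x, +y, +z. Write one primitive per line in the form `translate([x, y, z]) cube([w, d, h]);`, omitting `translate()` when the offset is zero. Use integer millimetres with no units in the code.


cube([63, 175, 2051]);
translate([907, 0, 0]) cube([63, 175, 2051]);
translate([0, 0, 2051]) cube([970, 175, 108]);


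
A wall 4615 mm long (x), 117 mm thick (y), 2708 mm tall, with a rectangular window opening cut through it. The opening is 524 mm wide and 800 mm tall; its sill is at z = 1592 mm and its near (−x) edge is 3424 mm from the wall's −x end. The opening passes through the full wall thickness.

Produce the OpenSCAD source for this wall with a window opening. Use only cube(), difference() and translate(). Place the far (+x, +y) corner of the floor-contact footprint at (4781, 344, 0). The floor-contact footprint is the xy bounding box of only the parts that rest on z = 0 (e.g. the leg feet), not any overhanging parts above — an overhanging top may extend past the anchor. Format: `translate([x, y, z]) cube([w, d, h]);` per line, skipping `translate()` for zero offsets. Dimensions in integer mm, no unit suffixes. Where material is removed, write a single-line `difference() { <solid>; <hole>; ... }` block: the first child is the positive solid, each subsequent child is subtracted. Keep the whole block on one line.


difference() { translate([166, 227, 0]) cube([4615, 117, 2708]); translate([3590, 227, 1592]) cube([524, 117, 800]); }


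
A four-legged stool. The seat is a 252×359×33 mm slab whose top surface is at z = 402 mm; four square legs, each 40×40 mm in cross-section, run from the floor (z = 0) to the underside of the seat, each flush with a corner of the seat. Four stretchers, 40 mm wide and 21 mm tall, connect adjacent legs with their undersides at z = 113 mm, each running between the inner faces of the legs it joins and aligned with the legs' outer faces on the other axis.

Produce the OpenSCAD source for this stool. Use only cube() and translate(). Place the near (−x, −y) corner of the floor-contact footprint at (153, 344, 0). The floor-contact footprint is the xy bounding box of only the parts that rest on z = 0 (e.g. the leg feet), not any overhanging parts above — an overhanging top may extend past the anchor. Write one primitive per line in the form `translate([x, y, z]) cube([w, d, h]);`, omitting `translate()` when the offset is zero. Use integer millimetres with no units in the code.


// leg_h = 402 - 33 = 369
// stretcher span = 252 - 2*40 = 172
translate([153, 344, 369]) cube([252, 359, 33]);
translate([153, 344, 0]) cube([40, 40, 369]);
translate([365, 344, 0]) cube([40, 40, 369]);
translate([153, 663, 0]) cube([40, 40, 369]);
translate([365, 663, 0]) cube([40, 40, 369]);
translate([193, 344, 113]) cube([172, 40, 21]);
translate([193, 663, 113]) cube([172, 40, 21]);
translate([153, 384, 113]) cube([40, 279, 21]);
translate([365, 384, 113]) cube([40, 279, 21]);


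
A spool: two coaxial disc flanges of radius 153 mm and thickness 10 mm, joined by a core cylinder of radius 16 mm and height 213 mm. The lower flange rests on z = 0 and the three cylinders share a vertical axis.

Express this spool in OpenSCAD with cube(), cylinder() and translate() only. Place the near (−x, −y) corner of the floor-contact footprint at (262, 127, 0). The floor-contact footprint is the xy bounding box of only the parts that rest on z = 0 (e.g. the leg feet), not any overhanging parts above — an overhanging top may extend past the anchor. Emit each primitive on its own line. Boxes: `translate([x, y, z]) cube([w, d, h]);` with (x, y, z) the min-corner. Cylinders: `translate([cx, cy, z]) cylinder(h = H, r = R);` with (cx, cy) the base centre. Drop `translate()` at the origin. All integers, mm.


translate([415, 280, 0]) cylinder(h = 10, r = 153);
translate([415, 280, 10]) cylinder(h = 213, r = 16);
translate([415, 280, 223]) cylinder(h = 10, r = 153);


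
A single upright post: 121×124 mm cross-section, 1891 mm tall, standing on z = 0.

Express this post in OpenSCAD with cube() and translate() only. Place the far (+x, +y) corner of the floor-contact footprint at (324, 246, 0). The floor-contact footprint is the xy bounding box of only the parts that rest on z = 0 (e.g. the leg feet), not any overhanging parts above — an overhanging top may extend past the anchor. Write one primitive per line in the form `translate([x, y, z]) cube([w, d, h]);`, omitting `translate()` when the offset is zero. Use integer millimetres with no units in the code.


translate([203, 122, 0]) cube([121, 124, 1891]);


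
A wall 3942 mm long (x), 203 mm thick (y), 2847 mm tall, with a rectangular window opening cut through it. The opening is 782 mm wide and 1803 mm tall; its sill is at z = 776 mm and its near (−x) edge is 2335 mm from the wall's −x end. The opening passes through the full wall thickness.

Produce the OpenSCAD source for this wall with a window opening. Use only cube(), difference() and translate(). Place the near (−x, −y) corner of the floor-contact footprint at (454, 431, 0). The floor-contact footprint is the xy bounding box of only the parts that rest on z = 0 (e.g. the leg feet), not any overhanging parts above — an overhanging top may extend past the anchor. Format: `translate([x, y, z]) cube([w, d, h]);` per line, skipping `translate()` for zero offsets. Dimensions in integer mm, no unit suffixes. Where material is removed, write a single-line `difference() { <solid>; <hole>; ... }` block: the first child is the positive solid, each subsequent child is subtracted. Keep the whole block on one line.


difference() { translate([454, 431, 0]) cube([3942, 203, 2847]); translate([2789, 431, 776]) cube([782, 203, 1803]); }


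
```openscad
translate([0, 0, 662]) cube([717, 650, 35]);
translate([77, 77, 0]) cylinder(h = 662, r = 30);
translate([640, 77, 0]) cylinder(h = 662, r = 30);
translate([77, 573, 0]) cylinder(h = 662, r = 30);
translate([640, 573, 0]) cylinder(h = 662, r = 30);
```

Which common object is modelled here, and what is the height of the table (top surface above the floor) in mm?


A table. The table height is 697 mm.

A 717×650×35 slab sits at z = 662 on four Ø60 mm round legs — a table. The top surface is at 662 + 35 = 697 mm.


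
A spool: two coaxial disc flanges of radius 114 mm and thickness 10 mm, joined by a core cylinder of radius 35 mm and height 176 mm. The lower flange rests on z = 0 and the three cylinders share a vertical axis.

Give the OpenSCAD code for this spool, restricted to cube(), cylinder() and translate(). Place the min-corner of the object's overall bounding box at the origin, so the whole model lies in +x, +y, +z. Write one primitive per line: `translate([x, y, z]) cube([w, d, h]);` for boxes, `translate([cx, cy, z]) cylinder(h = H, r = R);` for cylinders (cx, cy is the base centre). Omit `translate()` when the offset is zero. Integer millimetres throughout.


translate([114, 114, 0]) cylinder(h = 10, r = 114);
translate([114, 114, 10]) cylinder(h = 176, r = 35);
translate([114, 114, 186]) cylinder(h = 10, r = 114);


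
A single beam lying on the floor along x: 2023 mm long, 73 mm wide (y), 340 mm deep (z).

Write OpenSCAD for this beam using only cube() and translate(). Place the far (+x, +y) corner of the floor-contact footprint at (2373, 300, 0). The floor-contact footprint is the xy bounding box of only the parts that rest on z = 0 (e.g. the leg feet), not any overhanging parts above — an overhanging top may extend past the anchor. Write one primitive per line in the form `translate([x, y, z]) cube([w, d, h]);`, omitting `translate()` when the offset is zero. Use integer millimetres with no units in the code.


translate([350, 227, 0]) cube([2023, 73, 340]);


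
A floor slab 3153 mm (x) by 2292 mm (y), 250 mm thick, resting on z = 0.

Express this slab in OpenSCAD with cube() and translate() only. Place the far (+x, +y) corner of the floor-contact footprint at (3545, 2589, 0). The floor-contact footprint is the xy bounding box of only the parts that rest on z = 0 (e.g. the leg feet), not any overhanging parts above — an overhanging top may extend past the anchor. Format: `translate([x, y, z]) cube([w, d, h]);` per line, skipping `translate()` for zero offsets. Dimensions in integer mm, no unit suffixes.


translate([392, 297, 0]) cube([3153, 2292, 250]);


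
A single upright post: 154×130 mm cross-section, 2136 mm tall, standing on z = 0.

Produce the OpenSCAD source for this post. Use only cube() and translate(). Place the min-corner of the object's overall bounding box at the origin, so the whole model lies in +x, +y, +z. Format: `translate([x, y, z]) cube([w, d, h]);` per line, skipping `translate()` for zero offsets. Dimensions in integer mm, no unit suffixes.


cube([154, 130, 2136]);


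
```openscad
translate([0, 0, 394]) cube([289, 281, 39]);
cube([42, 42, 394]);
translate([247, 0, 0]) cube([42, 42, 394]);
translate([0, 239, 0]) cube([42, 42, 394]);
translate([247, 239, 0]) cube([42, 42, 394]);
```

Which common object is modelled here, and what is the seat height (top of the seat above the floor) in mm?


A stool. The seat height is 433 mm.

A 289×281×39 slab at z = 394 on four corner posts — a stool. The seat top is 394 + 39 = 433 mm.


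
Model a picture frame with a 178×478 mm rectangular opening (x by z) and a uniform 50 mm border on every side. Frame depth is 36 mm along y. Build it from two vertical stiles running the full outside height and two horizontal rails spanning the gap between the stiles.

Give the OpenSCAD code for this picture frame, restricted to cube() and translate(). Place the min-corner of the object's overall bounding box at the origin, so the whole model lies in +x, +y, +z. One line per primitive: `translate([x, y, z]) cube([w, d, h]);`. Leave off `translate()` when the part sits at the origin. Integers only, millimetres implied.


cube([50, 36, 578]);
translate([228, 0, 0]) cube([50, 36, 578]);
translate([50, 0, 0]) cube([178, 36, 50]);
translate([50, 0, 528]) cube([178, 36, 50]);


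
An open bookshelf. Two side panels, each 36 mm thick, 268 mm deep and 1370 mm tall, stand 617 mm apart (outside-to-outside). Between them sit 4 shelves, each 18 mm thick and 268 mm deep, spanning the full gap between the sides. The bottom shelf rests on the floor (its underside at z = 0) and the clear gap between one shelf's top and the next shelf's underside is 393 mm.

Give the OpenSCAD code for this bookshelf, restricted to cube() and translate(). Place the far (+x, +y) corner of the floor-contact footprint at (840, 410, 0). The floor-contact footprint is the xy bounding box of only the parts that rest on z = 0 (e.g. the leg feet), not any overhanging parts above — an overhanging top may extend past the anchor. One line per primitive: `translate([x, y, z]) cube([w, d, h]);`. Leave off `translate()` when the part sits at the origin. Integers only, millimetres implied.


translate([223, 142, 0]) cube([36, 268, 1370]);
translate([804, 142, 0]) cube([36, 268, 1370]);
translate([259, 142, 0]) cube([545, 268, 18]);
translate([259, 142, 411]) cube([545, 268, 18]);
translate([259, 142, 822]) cube([545, 268, 18]);
translate([259, 142, 1233]) cube([545, 268, 18]);


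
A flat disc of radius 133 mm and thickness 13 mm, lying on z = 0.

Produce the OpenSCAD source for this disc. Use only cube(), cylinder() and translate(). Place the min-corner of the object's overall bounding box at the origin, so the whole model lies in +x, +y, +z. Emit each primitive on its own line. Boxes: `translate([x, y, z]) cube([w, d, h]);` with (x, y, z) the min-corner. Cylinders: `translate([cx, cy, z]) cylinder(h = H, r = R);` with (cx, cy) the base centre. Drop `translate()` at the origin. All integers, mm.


translate([133, 133, 0]) cylinder(h = 13, r = 133);


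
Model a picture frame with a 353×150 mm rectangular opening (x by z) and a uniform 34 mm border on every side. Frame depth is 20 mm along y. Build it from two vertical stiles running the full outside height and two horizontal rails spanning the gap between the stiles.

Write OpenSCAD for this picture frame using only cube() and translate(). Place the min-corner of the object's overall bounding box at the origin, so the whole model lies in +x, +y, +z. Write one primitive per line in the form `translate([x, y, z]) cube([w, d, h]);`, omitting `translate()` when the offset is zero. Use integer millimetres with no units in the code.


cube([34, 20, 218]);
translate([387, 0, 0]) cube([34, 20, 218]);
translate([34, 0, 0]) cube([353, 20, 34]);
translate([34, 0, 184]) cube([353, 20, 34]);


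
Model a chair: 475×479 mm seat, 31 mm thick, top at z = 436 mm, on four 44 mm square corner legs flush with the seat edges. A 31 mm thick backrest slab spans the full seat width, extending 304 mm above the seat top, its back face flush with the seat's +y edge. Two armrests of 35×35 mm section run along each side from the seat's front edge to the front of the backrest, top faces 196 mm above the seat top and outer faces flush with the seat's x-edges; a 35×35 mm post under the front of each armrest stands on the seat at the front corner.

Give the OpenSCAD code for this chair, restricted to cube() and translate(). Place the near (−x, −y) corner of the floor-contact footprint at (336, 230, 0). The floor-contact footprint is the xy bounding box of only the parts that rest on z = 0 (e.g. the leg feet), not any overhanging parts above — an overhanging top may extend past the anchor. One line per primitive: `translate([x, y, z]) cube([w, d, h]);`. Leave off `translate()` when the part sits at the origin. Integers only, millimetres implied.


translate([336, 230, 405]) cube([475, 479, 31]);
translate([336, 230, 0]) cube([44, 44, 405]);
translate([767, 230, 0]) cube([44, 44, 405]);
translate([336, 665, 0]) cube([44, 44, 405]);
translate([767, 665, 0]) cube([44, 44, 405]);
translate([336, 678, 436]) cube([475, 31, 304]);
translate([336, 230, 597]) cube([35, 448, 35]);
translate([776, 230, 597]) cube([35, 448, 35]);
translate([336, 230, 436]) cube([35, 35, 161]);
translate([776, 230, 436]) cube([35, 35, 161]);


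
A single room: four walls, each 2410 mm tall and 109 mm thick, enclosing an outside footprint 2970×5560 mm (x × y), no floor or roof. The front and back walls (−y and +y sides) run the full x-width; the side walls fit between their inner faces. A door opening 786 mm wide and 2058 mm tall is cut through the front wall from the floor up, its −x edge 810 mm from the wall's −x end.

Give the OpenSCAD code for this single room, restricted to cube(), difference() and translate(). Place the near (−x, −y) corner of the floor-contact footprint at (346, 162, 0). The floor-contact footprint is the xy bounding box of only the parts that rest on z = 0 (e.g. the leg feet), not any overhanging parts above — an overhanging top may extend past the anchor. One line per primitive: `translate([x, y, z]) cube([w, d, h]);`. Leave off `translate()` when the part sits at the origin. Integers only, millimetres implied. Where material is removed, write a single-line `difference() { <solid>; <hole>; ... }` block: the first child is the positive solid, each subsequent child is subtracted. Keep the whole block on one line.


difference() { translate([346, 162, 0]) cube([2970, 109, 2410]); translate([1156, 162, 0]) cube([786, 109, 2058]); }
translate([346, 5613, 0]) cube([2970, 109, 2410]);
translate([346, 271, 0]) cube([109, 5342, 2410]);
translate([3207, 271, 0]) cube([109, 5342, 2410]);


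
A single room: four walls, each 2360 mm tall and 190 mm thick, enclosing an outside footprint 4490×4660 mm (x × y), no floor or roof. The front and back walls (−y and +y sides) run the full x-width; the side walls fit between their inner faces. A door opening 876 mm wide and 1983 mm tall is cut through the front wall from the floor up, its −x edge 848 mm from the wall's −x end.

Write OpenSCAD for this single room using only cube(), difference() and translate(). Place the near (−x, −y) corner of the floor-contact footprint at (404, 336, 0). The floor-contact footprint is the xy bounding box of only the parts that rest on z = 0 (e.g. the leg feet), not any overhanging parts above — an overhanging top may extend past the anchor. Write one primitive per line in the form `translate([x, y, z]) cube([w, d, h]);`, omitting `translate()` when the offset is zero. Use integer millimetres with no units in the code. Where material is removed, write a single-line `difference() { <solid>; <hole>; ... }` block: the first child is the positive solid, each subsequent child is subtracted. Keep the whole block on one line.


difference() { translate([404, 336, 0]) cube([4490, 190, 2360]); translate([1252, 336, 0]) cube([876, 190, 1983]); }
translate([404, 4806, 0]) cube([4490, 190, 2360]);
translate([404, 526, 0]) cube([190, 4280, 2360]);
translate([4704, 526, 0]) cube([190, 4280, 2360]);


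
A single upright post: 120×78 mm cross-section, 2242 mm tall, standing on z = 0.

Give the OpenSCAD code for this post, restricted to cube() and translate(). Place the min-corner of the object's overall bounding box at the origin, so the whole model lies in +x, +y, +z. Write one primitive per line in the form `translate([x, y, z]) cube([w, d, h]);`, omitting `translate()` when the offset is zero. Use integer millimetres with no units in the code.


cube([120, 78, 2242]);


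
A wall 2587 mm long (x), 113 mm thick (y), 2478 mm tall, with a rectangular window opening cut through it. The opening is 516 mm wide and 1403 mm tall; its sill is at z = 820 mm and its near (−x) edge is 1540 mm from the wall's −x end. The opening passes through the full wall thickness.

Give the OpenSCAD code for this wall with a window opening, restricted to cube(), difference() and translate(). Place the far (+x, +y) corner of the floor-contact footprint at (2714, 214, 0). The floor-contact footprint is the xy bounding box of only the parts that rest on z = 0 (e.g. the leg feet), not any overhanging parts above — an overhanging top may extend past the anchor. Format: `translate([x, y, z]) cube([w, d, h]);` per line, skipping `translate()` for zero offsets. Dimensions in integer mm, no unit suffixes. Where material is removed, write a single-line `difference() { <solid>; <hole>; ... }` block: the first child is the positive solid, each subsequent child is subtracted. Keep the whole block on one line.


difference() { translate([127, 101, 0]) cube([2587, 113, 2478]); translate([1667, 101, 820]) cube([516, 113, 1403]); }


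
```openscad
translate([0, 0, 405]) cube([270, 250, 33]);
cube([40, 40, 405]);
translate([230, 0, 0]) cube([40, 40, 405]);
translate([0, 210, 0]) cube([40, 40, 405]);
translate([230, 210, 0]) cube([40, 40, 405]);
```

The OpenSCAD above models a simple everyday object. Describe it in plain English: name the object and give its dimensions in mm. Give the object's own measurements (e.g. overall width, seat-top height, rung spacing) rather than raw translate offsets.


A simple wooden stool: a rectangular seat 270 mm (x) by 250 mm (y), 33 mm thick, top face at z = 438 mm, on four square legs, each 40×40 mm in cross-section. The legs rest on z = 0, each flush with a corner of the seat.


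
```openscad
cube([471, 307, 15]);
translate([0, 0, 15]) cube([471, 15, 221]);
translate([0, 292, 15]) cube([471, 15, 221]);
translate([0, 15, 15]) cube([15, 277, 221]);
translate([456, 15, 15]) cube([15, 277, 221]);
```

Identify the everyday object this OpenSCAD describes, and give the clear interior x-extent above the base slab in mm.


An open box. The internal width is 441 mm.

A 471×307 base slab with four walls standing on it — an open box. The base is 471 mm wide and the walls are 15 mm thick, so the internal width is 471 − 2 × 15 = 441 mm.


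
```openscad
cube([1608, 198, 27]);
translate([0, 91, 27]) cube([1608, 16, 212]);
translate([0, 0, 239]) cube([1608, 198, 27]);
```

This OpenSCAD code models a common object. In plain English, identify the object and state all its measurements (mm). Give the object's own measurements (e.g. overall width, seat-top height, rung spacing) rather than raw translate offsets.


An I-beam lying along x, 1608 mm long. Overall section height 266 mm. Two flanges 198 mm wide (y) and 27 mm thick, one on the floor and one at the top; a web 16 mm thick runs between them, centred on the flange width.


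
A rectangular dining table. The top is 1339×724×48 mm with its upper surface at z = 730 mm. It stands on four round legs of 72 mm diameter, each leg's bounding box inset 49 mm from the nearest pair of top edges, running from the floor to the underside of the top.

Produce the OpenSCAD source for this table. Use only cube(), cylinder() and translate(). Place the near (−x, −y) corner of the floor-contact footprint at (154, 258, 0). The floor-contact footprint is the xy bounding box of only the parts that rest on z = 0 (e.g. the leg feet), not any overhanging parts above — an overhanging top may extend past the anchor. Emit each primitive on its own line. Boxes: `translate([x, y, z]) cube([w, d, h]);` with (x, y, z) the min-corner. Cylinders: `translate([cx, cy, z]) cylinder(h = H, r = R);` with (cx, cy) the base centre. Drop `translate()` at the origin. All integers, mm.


translate([105, 209, 682]) cube([1339, 724, 48]);
translate([190, 294, 0]) cylinder(h = 682, r = 36);
translate([1359, 294, 0]) cylinder(h = 682, r = 36);
translate([190, 848, 0]) cylinder(h = 682, r = 36);
translate([1359, 848, 0]) cylinder(h = 682, r = 36);
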